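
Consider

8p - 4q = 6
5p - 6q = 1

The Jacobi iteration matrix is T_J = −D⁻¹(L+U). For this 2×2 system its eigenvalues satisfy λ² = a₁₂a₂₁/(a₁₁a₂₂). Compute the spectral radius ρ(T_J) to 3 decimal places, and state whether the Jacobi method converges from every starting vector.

a₁₂a₂₁/(a₁₁a₂₂) = (-4)·(5) / ((8)·(-6)) = 0.416667
ρ = √|0.416667| = √0.416667 = 0.645
ρ < 1, so Jacobi converges

0.645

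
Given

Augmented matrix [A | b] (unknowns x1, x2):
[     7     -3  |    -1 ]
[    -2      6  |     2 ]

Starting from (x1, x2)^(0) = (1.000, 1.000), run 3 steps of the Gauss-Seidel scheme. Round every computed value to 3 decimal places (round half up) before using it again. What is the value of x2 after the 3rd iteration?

0.335

Iteration 1:
  x1 = (-1 - (-3)·1.000) / (7) = 0.286
  x2 = (2 - (-2)·0.286) / (6) = 0.429
Iteration 2:
  x1 = (-1 - (-3)·0.429) / (7) = 0.041
  x2 = (2 - (-2)·0.041) / (6) = 0.347
Iteration 3:
  x1 = (-1 - (-3)·0.347) / (7) = 0.006
  x2 = (2 - (-2)·0.006) / (6) = 0.335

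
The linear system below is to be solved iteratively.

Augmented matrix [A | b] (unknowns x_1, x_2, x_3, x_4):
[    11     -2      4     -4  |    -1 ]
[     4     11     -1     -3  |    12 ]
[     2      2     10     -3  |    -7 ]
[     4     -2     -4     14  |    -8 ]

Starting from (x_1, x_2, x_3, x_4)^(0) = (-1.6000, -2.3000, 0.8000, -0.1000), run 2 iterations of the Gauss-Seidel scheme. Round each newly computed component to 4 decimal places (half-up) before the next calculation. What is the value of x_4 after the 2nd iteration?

Iteration 1:
  x_1 = (-1 - (-2)·-2.3000 - (4)·0.8000 - (-4)·-0.1000) / (11) = -0.8364
  x_2 = (12 - (4)·-0.8364 - (-1)·0.8000 - (-3)·-0.1000) / (11) = 1.4405
  x_3 = (-7 - (2)·-0.8364 - (2)·1.4405 - (-3)·-0.1000) / (10) = -0.8508
  x_4 = (-8 - (4)·-0.8364 - (-2)·1.4405 - (-4)·-0.8508) / (14) = -0.3698
Iteration 2:
  x_1 = (-1 - (-2)·1.4405 - (4)·-0.8508 - (-4)·-0.3698) / (11) = 0.3459
  x_2 = (12 - (4)·0.3459 - (-1)·-0.8508 - (-3)·-0.3698) / (11) = 0.7869
  x_3 = (-7 - (2)·0.3459 - (2)·0.7869 - (-3)·-0.3698) / (10) = -1.0375
  x_4 = (-8 - (4)·0.3459 - (-2)·0.7869 - (-4)·-1.0375) / (14) = -0.8543

-0.8543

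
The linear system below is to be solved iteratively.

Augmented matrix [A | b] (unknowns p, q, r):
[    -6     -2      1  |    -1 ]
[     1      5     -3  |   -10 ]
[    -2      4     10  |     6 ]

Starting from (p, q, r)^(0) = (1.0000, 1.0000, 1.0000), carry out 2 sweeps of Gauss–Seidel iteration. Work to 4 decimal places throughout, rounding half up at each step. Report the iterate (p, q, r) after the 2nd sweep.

(0.8267, -1.4693, 1.3531)

Iteration 1:
  p = (-1 - (-2)·1.0000 - (1)·1.0000) / (-6) = 0.0000
  q = (-10 - (1)·0.0000 - (-3)·1.0000) / (5) = -1.4000
  r = (6 - (-2)·0.0000 - (4)·-1.4000) / (10) = 1.1600
Iteration 2:
  p = (-1 - (-2)·-1.4000 - (1)·1.1600) / (-6) = 0.8267
  q = (-10 - (1)·0.8267 - (-3)·1.1600) / (5) = -1.4693
  r = (6 - (-2)·0.8267 - (4)·-1.4693) / (10) = 1.3531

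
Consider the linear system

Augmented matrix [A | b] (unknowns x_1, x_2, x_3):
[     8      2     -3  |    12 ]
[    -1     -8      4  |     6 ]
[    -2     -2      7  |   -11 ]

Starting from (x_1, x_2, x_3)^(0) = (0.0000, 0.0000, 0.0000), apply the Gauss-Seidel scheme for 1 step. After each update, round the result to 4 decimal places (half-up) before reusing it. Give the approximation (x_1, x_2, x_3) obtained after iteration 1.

Iteration 1:
  x_1 = (12 - (2)·0.0000 - (-3)·0.0000) / (8) = 1.5000
  x_2 = (6 - (-1)·1.5000 - (4)·0.0000) / (-8) = -0.9375
  x_3 = (-11 - (-2)·1.5000 - (-2)·-0.9375) / (7) = -1.4107

(1.5000, -0.9375, -1.4107)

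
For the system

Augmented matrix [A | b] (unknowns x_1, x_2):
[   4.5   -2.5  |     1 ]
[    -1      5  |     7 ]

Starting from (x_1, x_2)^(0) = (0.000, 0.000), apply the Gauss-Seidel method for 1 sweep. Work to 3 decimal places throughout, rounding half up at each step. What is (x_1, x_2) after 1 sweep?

Iteration 1:
  x_1 = (1 - (-2.5)·0.000) / (4.5) = 0.222
  x_2 = (7 - (-1)·0.222) / (5) = 1.444

(0.222, 1.444)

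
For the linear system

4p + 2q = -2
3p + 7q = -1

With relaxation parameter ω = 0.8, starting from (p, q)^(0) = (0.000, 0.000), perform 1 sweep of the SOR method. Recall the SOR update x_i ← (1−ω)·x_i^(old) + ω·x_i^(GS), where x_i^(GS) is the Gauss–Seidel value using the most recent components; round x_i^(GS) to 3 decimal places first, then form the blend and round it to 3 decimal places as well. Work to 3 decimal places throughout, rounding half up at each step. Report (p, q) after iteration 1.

Iteration 1:
  p: GS value = (-2 - (2)·0.000) / (4) = -0.500;  p ← (1−ω)·0.000 + ω·-0.500 = -0.400
  q: GS value = (-1 - (3)·-0.400) / (7) = 0.029;  q ← (1−ω)·0.000 + ω·0.029 = 0.023

(-0.400, 0.023)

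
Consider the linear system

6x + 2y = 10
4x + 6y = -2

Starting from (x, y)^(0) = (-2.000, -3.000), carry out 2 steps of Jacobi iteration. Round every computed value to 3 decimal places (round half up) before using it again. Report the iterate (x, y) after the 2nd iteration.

Iteration 1:
  x = (10 - (2)·-3.000) / (6) = 2.667
  y = (-2 - (4)·-2.000) / (6) = 1.000
Iteration 2:
  x = (10 - (2)·1.000) / (6) = 1.333
  y = (-2 - (4)·2.667) / (6) = -2.111

(1.333, -2.111)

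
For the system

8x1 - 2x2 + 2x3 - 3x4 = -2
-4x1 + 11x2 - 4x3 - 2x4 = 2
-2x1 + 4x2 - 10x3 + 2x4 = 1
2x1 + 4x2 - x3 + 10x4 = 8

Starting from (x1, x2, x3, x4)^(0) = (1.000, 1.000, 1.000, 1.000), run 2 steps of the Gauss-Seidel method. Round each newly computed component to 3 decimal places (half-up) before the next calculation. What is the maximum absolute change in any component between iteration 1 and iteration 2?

0.347

Iteration 1:
  x1 = (-2 - (-2)·1.000 - (2)·1.000 - (-3)·1.000) / (8) = 0.125
  x2 = (2 - (-4)·0.125 - (-4)·1.000 - (-2)·1.000) / (11) = 0.773
  x3 = (1 - (-2)·0.125 - (4)·0.773 - (2)·1.000) / (-10) = 0.384
  x4 = (8 - (2)·0.125 - (4)·0.773 - (-1)·0.384) / (10) = 0.504
Iteration 2:
  x1 = (-2 - (-2)·0.773 - (2)·0.384 - (-3)·0.504) / (8) = 0.036
  x2 = (2 - (-4)·0.036 - (-4)·0.384 - (-2)·0.504) / (11) = 0.426
  x3 = (1 - (-2)·0.036 - (4)·0.426 - (2)·0.504) / (-10) = 0.164
  x4 = (8 - (2)·0.036 - (4)·0.426 - (-1)·0.164) / (10) = 0.639
Change: (-0.089, -0.347, -0.220, 0.135) → max |·| = 0.347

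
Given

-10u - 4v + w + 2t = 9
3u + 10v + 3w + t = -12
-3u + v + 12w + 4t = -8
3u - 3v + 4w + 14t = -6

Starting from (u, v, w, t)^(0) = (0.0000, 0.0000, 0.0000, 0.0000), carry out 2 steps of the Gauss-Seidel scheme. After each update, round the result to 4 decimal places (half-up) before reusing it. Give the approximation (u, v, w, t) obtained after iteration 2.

Iteration 1:
  u = (9 - (-4)·0.0000 - (1)·0.0000 - (2)·0.0000) / (-10) = -0.9000
  v = (-12 - (3)·-0.9000 - (3)·0.0000 - (1)·0.0000) / (10) = -0.9300
  w = (-8 - (-3)·-0.9000 - (1)·-0.9300 - (4)·0.0000) / (12) = -0.8142
  t = (-6 - (3)·-0.9000 - (-3)·-0.9300 - (4)·-0.8142) / (14) = -0.2024
Iteration 2:
  u = (9 - (-4)·-0.9300 - (1)·-0.8142 - (2)·-0.2024) / (-10) = -0.6499
  v = (-12 - (3)·-0.6499 - (3)·-0.8142 - (1)·-0.2024) / (10) = -0.7405
  w = (-8 - (-3)·-0.6499 - (1)·-0.7405 - (4)·-0.2024) / (12) = -0.7000
  t = (-6 - (3)·-0.6499 - (-3)·-0.7405 - (4)·-0.7000) / (14) = -0.2480

(-0.6499, -0.7405, -0.7000, -0.2480)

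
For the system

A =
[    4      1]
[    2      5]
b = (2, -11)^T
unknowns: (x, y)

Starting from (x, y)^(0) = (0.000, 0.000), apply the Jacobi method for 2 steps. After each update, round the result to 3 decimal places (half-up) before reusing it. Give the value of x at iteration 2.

Iteration 1:
  x = (2 - (1)·0.000) / (4) = 0.500
  y = (-11 - (2)·0.000) / (5) = -2.200
Iteration 2:
  x = (2 - (1)·-2.200) / (4) = 1.050
  y = (-11 - (2)·0.500) / (5) = -2.400

1.050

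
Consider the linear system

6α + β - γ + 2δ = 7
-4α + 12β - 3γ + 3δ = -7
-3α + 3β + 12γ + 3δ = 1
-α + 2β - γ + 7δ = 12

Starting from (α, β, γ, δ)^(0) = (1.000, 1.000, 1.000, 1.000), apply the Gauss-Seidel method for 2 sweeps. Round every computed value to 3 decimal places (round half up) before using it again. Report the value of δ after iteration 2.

2.033

Iteration 1:
  α = (7 - (1)·1.000 - (-1)·1.000 - (2)·1.000) / (6) = 0.833
  β = (-7 - (-4)·0.833 - (-3)·1.000 - (3)·1.000) / (12) = -0.306
  γ = (1 - (-3)·0.833 - (3)·-0.306 - (3)·1.000) / (12) = 0.118
  δ = (12 - (-1)·0.833 - (2)·-0.306 - (-1)·0.118) / (7) = 1.938
Iteration 2:
  α = (7 - (1)·-0.306 - (-1)·0.118 - (2)·1.938) / (6) = 0.591
  β = (-7 - (-4)·0.591 - (-3)·0.118 - (3)·1.938) / (12) = -0.841
  γ = (1 - (-3)·0.591 - (3)·-0.841 - (3)·1.938) / (12) = -0.043
  δ = (12 - (-1)·0.591 - (2)·-0.841 - (-1)·-0.043) / (7) = 2.033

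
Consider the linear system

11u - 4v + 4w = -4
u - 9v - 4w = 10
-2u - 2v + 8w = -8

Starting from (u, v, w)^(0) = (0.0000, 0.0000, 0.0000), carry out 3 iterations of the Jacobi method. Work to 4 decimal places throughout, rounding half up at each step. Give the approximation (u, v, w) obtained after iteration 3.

Iteration 1:
  u = (-4 - (-4)·0.0000 - (4)·0.0000) / (11) = -0.3636
  v = (10 - (1)·0.0000 - (-4)·0.0000) / (-9) = -1.1111
  w = (-8 - (-2)·0.0000 - (-2)·0.0000) / (8) = -1.0000
Iteration 2:
  u = (-4 - (-4)·-1.1111 - (4)·-1.0000) / (11) = -0.4040
  v = (10 - (1)·-0.3636 - (-4)·-1.0000) / (-9) = -0.7071
  w = (-8 - (-2)·-0.3636 - (-2)·-1.1111) / (8) = -1.3687
Iteration 3:
  u = (-4 - (-4)·-0.7071 - (4)·-1.3687) / (11) = -0.1231
  v = (10 - (1)·-0.4040 - (-4)·-1.3687) / (-9) = -0.5477
  w = (-8 - (-2)·-0.4040 - (-2)·-0.7071) / (8) = -1.2778

(-0.1231, -0.5477, -1.2778)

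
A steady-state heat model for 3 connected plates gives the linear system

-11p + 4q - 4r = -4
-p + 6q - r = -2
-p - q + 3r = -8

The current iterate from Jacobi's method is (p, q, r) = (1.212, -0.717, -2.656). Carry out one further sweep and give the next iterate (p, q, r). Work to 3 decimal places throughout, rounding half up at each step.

(1.069, -0.574, -2.502)

One sweep:
  p = (-4 - (4)·-0.717 - (-4)·-2.656) / (-11) = 1.069
  q = (-2 - (-1)·1.212 - (-1)·-2.656) / (6) = -0.574
  r = (-8 - (-1)·1.212 - (-1)·-0.717) / (3) = -2.502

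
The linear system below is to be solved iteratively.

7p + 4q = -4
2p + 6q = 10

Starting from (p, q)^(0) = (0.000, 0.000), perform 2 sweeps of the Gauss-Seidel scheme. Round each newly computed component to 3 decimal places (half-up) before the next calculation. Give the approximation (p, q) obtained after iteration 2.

(-1.633, 2.211)

Iteration 1:
  p = (-4 - (4)·0.000) / (7) = -0.571
  q = (10 - (2)·-0.571) / (6) = 1.857
Iteration 2:
  p = (-4 - (4)·1.857) / (7) = -1.633
  q = (10 - (2)·-1.633) / (6) = 2.211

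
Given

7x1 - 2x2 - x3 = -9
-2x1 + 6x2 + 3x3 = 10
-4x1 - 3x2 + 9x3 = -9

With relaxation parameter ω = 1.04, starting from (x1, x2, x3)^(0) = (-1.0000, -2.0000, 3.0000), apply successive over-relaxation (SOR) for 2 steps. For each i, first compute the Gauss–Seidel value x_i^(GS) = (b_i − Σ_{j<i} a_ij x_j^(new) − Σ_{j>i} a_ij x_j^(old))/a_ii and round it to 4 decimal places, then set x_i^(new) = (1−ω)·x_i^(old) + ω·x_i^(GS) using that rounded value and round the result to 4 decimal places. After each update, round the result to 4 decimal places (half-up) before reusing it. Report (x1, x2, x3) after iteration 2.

Iteration 1:
  x1: GS value = (-9 - (-2)·-2.0000 - (-1)·3.0000) / (7) = -1.4286;  x1 ← (1−ω)·-1.0000 + ω·-1.4286 = -1.4457
  x2: GS value = (10 - (-2)·-1.4457 - (3)·3.0000) / (6) = -0.3152;  x2 ← (1−ω)·-2.0000 + ω·-0.3152 = -0.2478
  x3: GS value = (-9 - (-4)·-1.4457 - (-3)·-0.2478) / (9) = -1.7251;  x3 ← (1−ω)·3.0000 + ω·-1.7251 = -1.9141
Iteration 2:
  x1: GS value = (-9 - (-2)·-0.2478 - (-1)·-1.9141) / (7) = -1.6300;  x1 ← (1−ω)·-1.4457 + ω·-1.6300 = -1.6374
  x2: GS value = (10 - (-2)·-1.6374 - (3)·-1.9141) / (6) = 2.0779;  x2 ← (1−ω)·-0.2478 + ω·2.0779 = 2.1709
  x3: GS value = (-9 - (-4)·-1.6374 - (-3)·2.1709) / (9) = -1.0041;  x3 ← (1−ω)·-1.9141 + ω·-1.0041 = -0.9677

(-1.6374, 2.1709, -0.9677)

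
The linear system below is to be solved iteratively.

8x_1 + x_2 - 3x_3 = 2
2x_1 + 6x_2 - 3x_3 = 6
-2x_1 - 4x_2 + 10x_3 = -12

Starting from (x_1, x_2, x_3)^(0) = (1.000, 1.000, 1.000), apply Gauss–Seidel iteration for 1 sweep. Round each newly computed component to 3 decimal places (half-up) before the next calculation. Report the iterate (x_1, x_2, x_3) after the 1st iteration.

Iteration 1:
  x_1 = (2 - (1)·1.000 - (-3)·1.000) / (8) = 0.500
  x_2 = (6 - (2)·0.500 - (-3)·1.000) / (6) = 1.333
  x_3 = (-12 - (-2)·0.500 - (-4)·1.333) / (10) = -0.567

(0.500, 1.333, -0.567)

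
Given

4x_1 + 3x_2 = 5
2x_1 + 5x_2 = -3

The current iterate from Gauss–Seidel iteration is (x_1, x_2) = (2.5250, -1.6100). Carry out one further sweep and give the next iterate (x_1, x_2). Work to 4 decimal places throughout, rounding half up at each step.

One sweep:
  x_1 = (5 - (3)·-1.6100) / (4) = 2.4575
  x_2 = (-3 - (2)·2.4575) / (5) = -1.5830

(2.4575, -1.5830)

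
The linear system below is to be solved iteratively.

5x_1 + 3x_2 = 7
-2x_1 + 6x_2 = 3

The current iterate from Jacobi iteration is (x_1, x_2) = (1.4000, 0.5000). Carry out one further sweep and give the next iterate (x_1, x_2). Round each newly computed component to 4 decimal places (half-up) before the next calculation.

One sweep:
  x_1 = (7 - (3)·0.5000) / (5) = 1.1000
  x_2 = (3 - (-2)·1.4000) / (6) = 0.9667

(1.1000, 0.9667)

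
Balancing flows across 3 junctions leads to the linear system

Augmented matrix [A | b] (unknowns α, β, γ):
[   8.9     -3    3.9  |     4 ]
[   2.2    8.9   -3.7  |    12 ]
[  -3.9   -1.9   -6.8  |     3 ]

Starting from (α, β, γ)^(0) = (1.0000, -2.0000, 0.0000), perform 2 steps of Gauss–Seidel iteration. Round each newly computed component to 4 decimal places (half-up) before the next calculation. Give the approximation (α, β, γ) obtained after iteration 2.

(1.2314, 0.7510, -1.3573)

Iteration 1:
  α = (4 - (-3)·-2.0000 - (3.9)·0.0000) / (8.9) = -0.2247
  β = (12 - (2.2)·-0.2247 - (-3.7)·0.0000) / (8.9) = 1.4039
  γ = (3 - (-3.9)·-0.2247 - (-1.9)·1.4039) / (-6.8) = -0.7046
Iteration 2:
  α = (4 - (-3)·1.4039 - (3.9)·-0.7046) / (8.9) = 1.2314
  β = (12 - (2.2)·1.2314 - (-3.7)·-0.7046) / (8.9) = 0.7510
  γ = (3 - (-3.9)·1.2314 - (-1.9)·0.7510) / (-6.8) = -1.3573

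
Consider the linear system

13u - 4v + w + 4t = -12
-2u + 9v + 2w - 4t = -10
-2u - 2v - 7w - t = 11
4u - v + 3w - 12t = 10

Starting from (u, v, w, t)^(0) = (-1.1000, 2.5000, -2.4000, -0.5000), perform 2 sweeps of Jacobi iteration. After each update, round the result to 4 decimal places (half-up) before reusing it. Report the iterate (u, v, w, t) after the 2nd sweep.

Iteration 1:
  u = (-12 - (-4)·2.5000 - (1)·-2.4000 - (4)·-0.5000) / (13) = 0.1846
  v = (-10 - (-2)·-1.1000 - (2)·-2.4000 - (-4)·-0.5000) / (9) = -1.0444
  w = (11 - (-2)·-1.1000 - (-2)·2.5000 - (-1)·-0.5000) / (-7) = -1.9000
  t = (10 - (4)·-1.1000 - (-1)·2.5000 - (3)·-2.4000) / (-12) = -2.0083
Iteration 2:
  u = (-12 - (-4)·-1.0444 - (1)·-1.9000 - (4)·-2.0083) / (13) = -0.4803
  v = (-10 - (-2)·0.1846 - (2)·-1.9000 - (-4)·-2.0083) / (9) = -1.5404
  w = (11 - (-2)·0.1846 - (-2)·-1.0444 - (-1)·-2.0083) / (-7) = -1.0389
  t = (10 - (4)·0.1846 - (-1)·-1.0444 - (3)·-1.9000) / (-12) = -1.1598

(-0.4803, -1.5404, -1.0389, -1.1598)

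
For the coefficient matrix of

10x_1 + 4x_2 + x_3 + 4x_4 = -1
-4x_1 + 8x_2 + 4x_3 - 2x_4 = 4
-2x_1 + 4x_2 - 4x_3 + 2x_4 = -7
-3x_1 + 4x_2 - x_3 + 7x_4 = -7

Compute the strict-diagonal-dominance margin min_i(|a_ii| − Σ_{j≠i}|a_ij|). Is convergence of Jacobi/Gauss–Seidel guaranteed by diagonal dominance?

-4

row 1: |10| − (4+1+4) = 1
row 2: |8| − (4+4+2) = -2
row 3: |-4| − (2+4+2) = -4
row 4: |7| − (3+4+1) = -1
minimum over rows = -4 → not strictly diagonally dominant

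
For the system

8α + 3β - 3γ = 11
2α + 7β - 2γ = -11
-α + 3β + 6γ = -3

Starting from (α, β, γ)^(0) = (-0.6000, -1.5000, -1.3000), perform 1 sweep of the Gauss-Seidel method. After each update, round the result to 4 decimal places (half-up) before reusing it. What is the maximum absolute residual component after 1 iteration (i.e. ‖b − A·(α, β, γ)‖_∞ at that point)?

9.2319

Iteration 1:
  α = (11 - (3)·-1.5000 - (-3)·-1.3000) / (8) = 1.4500
  β = (-11 - (2)·1.4500 - (-2)·-1.3000) / (7) = -2.3571
  γ = (-3 - (-1)·1.4500 - (3)·-2.3571) / (6) = 0.9202
Residual b − A·x = (9.2319, 4.4401, 0.0001); ∞-norm = 9.2319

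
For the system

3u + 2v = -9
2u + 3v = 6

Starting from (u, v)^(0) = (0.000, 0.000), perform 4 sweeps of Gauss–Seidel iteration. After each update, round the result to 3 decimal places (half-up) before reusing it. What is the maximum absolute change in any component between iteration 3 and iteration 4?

0.527

Iteration 1:
  u = (-9 - (2)·0.000) / (3) = -3.000
  v = (6 - (2)·-3.000) / (3) = 4.000
Iteration 2:
  u = (-9 - (2)·4.000) / (3) = -5.667
  v = (6 - (2)·-5.667) / (3) = 5.778
Iteration 3:
  u = (-9 - (2)·5.778) / (3) = -6.852
  v = (6 - (2)·-6.852) / (3) = 6.568
Iteration 4:
  u = (-9 - (2)·6.568) / (3) = -7.379
  v = (6 - (2)·-7.379) / (3) = 6.919
Change: (-0.527, 0.351) → max |·| = 0.527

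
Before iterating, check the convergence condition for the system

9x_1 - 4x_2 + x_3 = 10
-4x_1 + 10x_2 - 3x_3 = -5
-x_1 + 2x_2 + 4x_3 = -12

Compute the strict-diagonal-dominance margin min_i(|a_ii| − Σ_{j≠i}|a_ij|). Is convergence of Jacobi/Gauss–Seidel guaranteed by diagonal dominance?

row 1: |9| − (4+1) = 4
row 2: |10| − (4+3) = 3
row 3: |4| − (1+2) = 1
minimum over rows = 1 → strictly diagonally dominant (convergence guaranteed)

1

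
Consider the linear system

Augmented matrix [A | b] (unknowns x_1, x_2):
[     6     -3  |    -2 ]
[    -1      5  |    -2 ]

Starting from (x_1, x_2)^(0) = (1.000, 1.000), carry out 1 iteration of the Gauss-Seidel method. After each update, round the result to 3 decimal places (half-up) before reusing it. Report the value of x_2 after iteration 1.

Iteration 1:
  x_1 = (-2 - (-3)·1.000) / (6) = 0.167
  x_2 = (-2 - (-1)·0.167) / (5) = -0.367

-0.367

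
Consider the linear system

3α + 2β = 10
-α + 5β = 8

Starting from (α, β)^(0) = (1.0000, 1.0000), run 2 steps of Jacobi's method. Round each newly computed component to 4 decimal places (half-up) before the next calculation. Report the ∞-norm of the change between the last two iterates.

Iteration 1:
  α = (10 - (2)·1.0000) / (3) = 2.6667
  β = (8 - (-1)·1.0000) / (5) = 1.8000
Iteration 2:
  α = (10 - (2)·1.8000) / (3) = 2.1333
  β = (8 - (-1)·2.6667) / (5) = 2.1333
Change: (-0.5334, 0.3333) → max |·| = 0.5334

0.5334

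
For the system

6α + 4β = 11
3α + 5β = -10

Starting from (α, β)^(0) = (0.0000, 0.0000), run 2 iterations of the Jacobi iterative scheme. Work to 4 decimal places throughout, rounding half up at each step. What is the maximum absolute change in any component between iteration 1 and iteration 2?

Iteration 1:
  α = (11 - (4)·0.0000) / (6) = 1.8333
  β = (-10 - (3)·0.0000) / (5) = -2.0000
Iteration 2:
  α = (11 - (4)·-2.0000) / (6) = 3.1667
  β = (-10 - (3)·1.8333) / (5) = -3.1000
Change: (1.3334, -1.1000) → max |·| = 1.3334

1.3334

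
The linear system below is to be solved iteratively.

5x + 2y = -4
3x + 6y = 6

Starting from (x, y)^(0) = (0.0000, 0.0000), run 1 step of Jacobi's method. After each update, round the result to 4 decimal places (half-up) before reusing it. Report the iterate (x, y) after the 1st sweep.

(-0.8000, 1.0000)

Iteration 1:
  x = (-4 - (2)·0.0000) / (5) = -0.8000
  y = (6 - (3)·0.0000) / (6) = 1.0000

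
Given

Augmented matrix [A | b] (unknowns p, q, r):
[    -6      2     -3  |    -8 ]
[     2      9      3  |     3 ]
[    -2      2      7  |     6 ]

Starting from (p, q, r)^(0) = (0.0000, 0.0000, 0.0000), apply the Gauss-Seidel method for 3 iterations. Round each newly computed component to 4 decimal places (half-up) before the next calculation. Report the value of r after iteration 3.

1.1097

Iteration 1:
  p = (-8 - (2)·0.0000 - (-3)·0.0000) / (-6) = 1.3333
  q = (3 - (2)·1.3333 - (3)·0.0000) / (9) = 0.0370
  r = (6 - (-2)·1.3333 - (2)·0.0370) / (7) = 1.2275
Iteration 2:
  p = (-8 - (2)·0.0370 - (-3)·1.2275) / (-6) = 0.7319
  q = (3 - (2)·0.7319 - (3)·1.2275) / (9) = -0.2385
  r = (6 - (-2)·0.7319 - (2)·-0.2385) / (7) = 1.1344
Iteration 3:
  p = (-8 - (2)·-0.2385 - (-3)·1.1344) / (-6) = 0.6866
  q = (3 - (2)·0.6866 - (3)·1.1344) / (9) = -0.1974
  r = (6 - (-2)·0.6866 - (2)·-0.1974) / (7) = 1.1097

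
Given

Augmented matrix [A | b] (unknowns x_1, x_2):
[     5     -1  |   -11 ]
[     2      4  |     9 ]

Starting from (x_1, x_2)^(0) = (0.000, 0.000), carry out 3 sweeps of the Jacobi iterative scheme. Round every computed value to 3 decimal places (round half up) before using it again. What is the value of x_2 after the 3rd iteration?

Iteration 1:
  x_1 = (-11 - (-1)·0.000) / (5) = -2.200
  x_2 = (9 - (2)·0.000) / (4) = 2.250
Iteration 2:
  x_1 = (-11 - (-1)·2.250) / (5) = -1.750
  x_2 = (9 - (2)·-2.200) / (4) = 3.350
Iteration 3:
  x_1 = (-11 - (-1)·3.350) / (5) = -1.530
  x_2 = (9 - (2)·-1.750) / (4) = 3.125

3.125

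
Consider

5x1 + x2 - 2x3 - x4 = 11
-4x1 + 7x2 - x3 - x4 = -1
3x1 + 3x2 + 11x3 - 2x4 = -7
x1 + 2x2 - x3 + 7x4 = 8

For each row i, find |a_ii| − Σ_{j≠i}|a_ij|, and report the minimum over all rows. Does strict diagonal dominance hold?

row 1: |5| − (1+2+1) = 1
row 2: |7| − (4+1+1) = 1
row 3: |11| − (3+3+2) = 3
row 4: |7| − (1+2+1) = 3
minimum over rows = 1 → strictly diagonally dominant (convergence guaranteed)

1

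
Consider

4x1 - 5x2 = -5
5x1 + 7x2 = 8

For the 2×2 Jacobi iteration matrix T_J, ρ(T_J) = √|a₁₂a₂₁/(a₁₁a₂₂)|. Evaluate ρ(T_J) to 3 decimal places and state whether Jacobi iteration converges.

a₁₂a₂₁/(a₁₁a₂₂) = (-5)·(5) / ((4)·(7)) = -0.892857
ρ = √|-0.892857| = √0.892857 = 0.945
ρ < 1, so Jacobi converges

0.945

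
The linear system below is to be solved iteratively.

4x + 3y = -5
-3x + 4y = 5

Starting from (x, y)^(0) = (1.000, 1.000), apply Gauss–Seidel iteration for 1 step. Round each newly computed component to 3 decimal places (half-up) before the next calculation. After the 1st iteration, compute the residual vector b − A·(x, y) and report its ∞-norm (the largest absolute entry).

3.750

Iteration 1:
  x = (-5 - (3)·1.000) / (4) = -2.000
  y = (5 - (-3)·-2.000) / (4) = -0.250
Residual b − A·x = (3.750, 0.000); ∞-norm = 3.750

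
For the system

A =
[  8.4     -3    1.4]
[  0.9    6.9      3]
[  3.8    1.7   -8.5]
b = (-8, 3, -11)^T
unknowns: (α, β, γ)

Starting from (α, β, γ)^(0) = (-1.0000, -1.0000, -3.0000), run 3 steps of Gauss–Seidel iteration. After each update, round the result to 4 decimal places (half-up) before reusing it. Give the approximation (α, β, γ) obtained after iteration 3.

Iteration 1:
  α = (-8 - (-3)·-1.0000 - (1.4)·-3.0000) / (8.4) = -0.8095
  β = (3 - (0.9)·-0.8095 - (3)·-3.0000) / (6.9) = 1.8447
  γ = (-11 - (3.8)·-0.8095 - (1.7)·1.8447) / (-8.5) = 1.3012
Iteration 2:
  α = (-8 - (-3)·1.8447 - (1.4)·1.3012) / (8.4) = -0.5104
  β = (3 - (0.9)·-0.5104 - (3)·1.3012) / (6.9) = -0.0644
  γ = (-11 - (3.8)·-0.5104 - (1.7)·-0.0644) / (-8.5) = 1.0531
Iteration 3:
  α = (-8 - (-3)·-0.0644 - (1.4)·1.0531) / (8.4) = -1.1509
  β = (3 - (0.9)·-1.1509 - (3)·1.0531) / (6.9) = 0.1270
  γ = (-11 - (3.8)·-1.1509 - (1.7)·0.1270) / (-8.5) = 0.8050

(-1.1509, 0.1270, 0.8050)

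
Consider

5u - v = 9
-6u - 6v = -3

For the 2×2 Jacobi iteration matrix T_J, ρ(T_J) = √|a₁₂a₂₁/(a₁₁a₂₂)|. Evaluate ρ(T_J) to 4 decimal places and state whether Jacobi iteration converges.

0.4472

a₁₂a₂₁/(a₁₁a₂₂) = (-1)·(-6) / ((5)·(-6)) = -0.200000
ρ = √|-0.200000| = √0.200000 = 0.4472
ρ < 1, so Jacobi converges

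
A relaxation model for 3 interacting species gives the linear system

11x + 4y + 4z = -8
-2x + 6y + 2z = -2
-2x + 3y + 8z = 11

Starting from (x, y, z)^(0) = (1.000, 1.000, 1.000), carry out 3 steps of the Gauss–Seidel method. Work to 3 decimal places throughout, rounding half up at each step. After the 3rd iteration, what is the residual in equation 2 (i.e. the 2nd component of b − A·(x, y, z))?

Iteration 1:
  x = (-8 - (4)·1.000 - (4)·1.000) / (11) = -1.455
  y = (-2 - (-2)·-1.455 - (2)·1.000) / (6) = -1.152
  z = (11 - (-2)·-1.455 - (3)·-1.152) / (8) = 1.443
Iteration 2:
  x = (-8 - (4)·-1.152 - (4)·1.443) / (11) = -0.833
  y = (-2 - (-2)·-0.833 - (2)·1.443) / (6) = -1.092
  z = (11 - (-2)·-0.833 - (3)·-1.092) / (8) = 1.576
Iteration 3:
  x = (-8 - (4)·-1.092 - (4)·1.576) / (11) = -0.903
  y = (-2 - (-2)·-0.903 - (2)·1.576) / (6) = -1.160
  z = (11 - (-2)·-0.903 - (3)·-1.160) / (8) = 1.584
Residual b − A·x = (0.237, -0.014, 0.002)

-0.014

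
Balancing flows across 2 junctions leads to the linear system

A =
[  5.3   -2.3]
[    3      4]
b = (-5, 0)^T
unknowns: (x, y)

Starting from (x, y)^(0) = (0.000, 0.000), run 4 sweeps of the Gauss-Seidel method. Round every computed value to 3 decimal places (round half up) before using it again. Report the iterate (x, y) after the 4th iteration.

(-0.704, 0.528)

Iteration 1:
  x = (-5 - (-2.3)·0.000) / (5.3) = -0.943
  y = (0 - (3)·-0.943) / (4) = 0.707
Iteration 2:
  x = (-5 - (-2.3)·0.707) / (5.3) = -0.637
  y = (0 - (3)·-0.637) / (4) = 0.478
Iteration 3:
  x = (-5 - (-2.3)·0.478) / (5.3) = -0.736
  y = (0 - (3)·-0.736) / (4) = 0.552
Iteration 4:
  x = (-5 - (-2.3)·0.552) / (5.3) = -0.704
  y = (0 - (3)·-0.704) / (4) = 0.528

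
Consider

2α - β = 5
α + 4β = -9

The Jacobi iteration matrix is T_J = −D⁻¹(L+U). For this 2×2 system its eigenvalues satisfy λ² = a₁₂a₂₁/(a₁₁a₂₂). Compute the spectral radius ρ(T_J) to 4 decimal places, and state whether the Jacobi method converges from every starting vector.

0.3536

a₁₂a₂₁/(a₁₁a₂₂) = (-1)·(1) / ((2)·(4)) = -0.125000
ρ = √|-0.125000| = √0.125000 = 0.3536
ρ < 1, so Jacobi converges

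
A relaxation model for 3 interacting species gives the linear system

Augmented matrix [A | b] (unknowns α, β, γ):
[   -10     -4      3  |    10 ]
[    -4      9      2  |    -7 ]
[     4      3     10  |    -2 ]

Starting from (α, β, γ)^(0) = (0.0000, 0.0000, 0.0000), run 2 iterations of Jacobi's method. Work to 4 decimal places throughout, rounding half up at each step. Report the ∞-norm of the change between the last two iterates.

0.6333

Iteration 1:
  α = (10 - (-4)·0.0000 - (3)·0.0000) / (-10) = -1.0000
  β = (-7 - (-4)·0.0000 - (2)·0.0000) / (9) = -0.7778
  γ = (-2 - (4)·0.0000 - (3)·0.0000) / (10) = -0.2000
Iteration 2:
  α = (10 - (-4)·-0.7778 - (3)·-0.2000) / (-10) = -0.7489
  β = (-7 - (-4)·-1.0000 - (2)·-0.2000) / (9) = -1.1778
  γ = (-2 - (4)·-1.0000 - (3)·-0.7778) / (10) = 0.4333
Change: (0.2511, -0.4000, 0.6333) → max |·| = 0.6333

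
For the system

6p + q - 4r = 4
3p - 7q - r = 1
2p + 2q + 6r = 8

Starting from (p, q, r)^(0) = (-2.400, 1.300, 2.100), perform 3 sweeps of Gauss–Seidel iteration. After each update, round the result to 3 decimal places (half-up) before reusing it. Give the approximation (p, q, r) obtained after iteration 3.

(1.253, 0.261, 0.829)

Iteration 1:
  p = (4 - (1)·1.300 - (-4)·2.100) / (6) = 1.850
  q = (1 - (3)·1.850 - (-1)·2.100) / (-7) = 0.350
  r = (8 - (2)·1.850 - (2)·0.350) / (6) = 0.600
Iteration 2:
  p = (4 - (1)·0.350 - (-4)·0.600) / (6) = 1.008
  q = (1 - (3)·1.008 - (-1)·0.600) / (-7) = 0.203
  r = (8 - (2)·1.008 - (2)·0.203) / (6) = 0.930
Iteration 3:
  p = (4 - (1)·0.203 - (-4)·0.930) / (6) = 1.253
  q = (1 - (3)·1.253 - (-1)·0.930) / (-7) = 0.261
  r = (8 - (2)·1.253 - (2)·0.261) / (6) = 0.829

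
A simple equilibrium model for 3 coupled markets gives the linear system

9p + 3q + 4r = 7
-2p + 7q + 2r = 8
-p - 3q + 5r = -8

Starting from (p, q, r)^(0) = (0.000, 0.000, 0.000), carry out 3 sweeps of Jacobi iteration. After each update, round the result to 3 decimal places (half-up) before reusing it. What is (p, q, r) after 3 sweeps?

(0.508, 1.676, -0.285)

Iteration 1:
  p = (7 - (3)·0.000 - (4)·0.000) / (9) = 0.778
  q = (8 - (-2)·0.000 - (2)·0.000) / (7) = 1.143
  r = (-8 - (-1)·0.000 - (-3)·0.000) / (5) = -1.600
Iteration 2:
  p = (7 - (3)·1.143 - (4)·-1.600) / (9) = 1.108
  q = (8 - (-2)·0.778 - (2)·-1.600) / (7) = 1.822
  r = (-8 - (-1)·0.778 - (-3)·1.143) / (5) = -0.759
Iteration 3:
  p = (7 - (3)·1.822 - (4)·-0.759) / (9) = 0.508
  q = (8 - (-2)·1.108 - (2)·-0.759) / (7) = 1.676
  r = (-8 - (-1)·1.108 - (-3)·1.822) / (5) = -0.285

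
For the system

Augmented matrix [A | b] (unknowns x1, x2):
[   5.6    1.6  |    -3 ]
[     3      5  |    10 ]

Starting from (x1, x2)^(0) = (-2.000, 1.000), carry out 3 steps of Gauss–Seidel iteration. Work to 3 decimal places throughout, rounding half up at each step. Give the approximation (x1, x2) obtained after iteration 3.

Iteration 1:
  x1 = (-3 - (1.6)·1.000) / (5.6) = -0.821
  x2 = (10 - (3)·-0.821) / (5) = 2.493
Iteration 2:
  x1 = (-3 - (1.6)·2.493) / (5.6) = -1.248
  x2 = (10 - (3)·-1.248) / (5) = 2.749
Iteration 3:
  x1 = (-3 - (1.6)·2.749) / (5.6) = -1.321
  x2 = (10 - (3)·-1.321) / (5) = 2.793

(-1.321, 2.793)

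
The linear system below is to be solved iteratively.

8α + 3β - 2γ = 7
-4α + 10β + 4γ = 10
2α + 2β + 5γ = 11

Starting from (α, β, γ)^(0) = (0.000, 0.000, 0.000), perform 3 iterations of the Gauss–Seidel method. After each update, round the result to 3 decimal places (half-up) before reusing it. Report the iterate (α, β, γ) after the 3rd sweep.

Iteration 1:
  α = (7 - (3)·0.000 - (-2)·0.000) / (8) = 0.875
  β = (10 - (-4)·0.875 - (4)·0.000) / (10) = 1.350
  γ = (11 - (2)·0.875 - (2)·1.350) / (5) = 1.310
Iteration 2:
  α = (7 - (3)·1.350 - (-2)·1.310) / (8) = 0.696
  β = (10 - (-4)·0.696 - (4)·1.310) / (10) = 0.754
  γ = (11 - (2)·0.696 - (2)·0.754) / (5) = 1.620
Iteration 3:
  α = (7 - (3)·0.754 - (-2)·1.620) / (8) = 0.997
  β = (10 - (-4)·0.997 - (4)·1.620) / (10) = 0.751
  γ = (11 - (2)·0.997 - (2)·0.751) / (5) = 1.501

(0.997, 0.751, 1.501)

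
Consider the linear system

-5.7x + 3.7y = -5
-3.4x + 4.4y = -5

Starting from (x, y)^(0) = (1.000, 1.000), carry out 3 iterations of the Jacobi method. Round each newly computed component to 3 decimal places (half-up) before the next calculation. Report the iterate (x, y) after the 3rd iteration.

(0.905, -0.641)

Iteration 1:
  x = (-5 - (3.7)·1.000) / (-5.7) = 1.526
  y = (-5 - (-3.4)·1.000) / (4.4) = -0.364
Iteration 2:
  x = (-5 - (3.7)·-0.364) / (-5.7) = 0.641
  y = (-5 - (-3.4)·1.526) / (4.4) = 0.043
Iteration 3:
  x = (-5 - (3.7)·0.043) / (-5.7) = 0.905
  y = (-5 - (-3.4)·0.641) / (4.4) = -0.641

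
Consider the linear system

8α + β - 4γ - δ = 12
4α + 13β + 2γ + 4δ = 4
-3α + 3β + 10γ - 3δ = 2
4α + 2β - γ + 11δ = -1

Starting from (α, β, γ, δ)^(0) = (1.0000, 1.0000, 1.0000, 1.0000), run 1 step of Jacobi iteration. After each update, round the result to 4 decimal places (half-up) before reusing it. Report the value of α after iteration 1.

Iteration 1:
  α = (12 - (1)·1.0000 - (-4)·1.0000 - (-1)·1.0000) / (8) = 2.0000
  β = (4 - (4)·1.0000 - (2)·1.0000 - (4)·1.0000) / (13) = -0.4615
  γ = (2 - (-3)·1.0000 - (3)·1.0000 - (-3)·1.0000) / (10) = 0.5000
  δ = (-1 - (4)·1.0000 - (2)·1.0000 - (-1)·1.0000) / (11) = -0.5455

2.0000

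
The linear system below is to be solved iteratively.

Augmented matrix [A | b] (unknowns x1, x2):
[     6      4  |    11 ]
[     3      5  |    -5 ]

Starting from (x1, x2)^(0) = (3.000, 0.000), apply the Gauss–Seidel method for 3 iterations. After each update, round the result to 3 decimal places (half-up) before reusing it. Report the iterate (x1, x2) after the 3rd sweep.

Iteration 1:
  x1 = (11 - (4)·0.000) / (6) = 1.833
  x2 = (-5 - (3)·1.833) / (5) = -2.100
Iteration 2:
  x1 = (11 - (4)·-2.100) / (6) = 3.233
  x2 = (-5 - (3)·3.233) / (5) = -2.940
Iteration 3:
  x1 = (11 - (4)·-2.940) / (6) = 3.793
  x2 = (-5 - (3)·3.793) / (5) = -3.276

(3.793, -3.276)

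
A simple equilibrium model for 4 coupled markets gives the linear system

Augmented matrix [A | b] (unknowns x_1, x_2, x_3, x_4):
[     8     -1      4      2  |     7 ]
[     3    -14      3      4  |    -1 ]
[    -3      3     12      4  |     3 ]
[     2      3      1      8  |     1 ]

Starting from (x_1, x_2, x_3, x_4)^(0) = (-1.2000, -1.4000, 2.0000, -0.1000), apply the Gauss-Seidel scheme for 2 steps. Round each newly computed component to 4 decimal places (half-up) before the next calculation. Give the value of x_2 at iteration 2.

0.2877

Iteration 1:
  x_1 = (7 - (-1)·-1.4000 - (4)·2.0000 - (2)·-0.1000) / (8) = -0.2750
  x_2 = (-1 - (3)·-0.2750 - (3)·2.0000 - (4)·-0.1000) / (-14) = 0.4125
  x_3 = (3 - (-3)·-0.2750 - (3)·0.4125 - (4)·-0.1000) / (12) = 0.1115
  x_4 = (1 - (2)·-0.2750 - (3)·0.4125 - (1)·0.1115) / (8) = 0.0251
Iteration 2:
  x_1 = (7 - (-1)·0.4125 - (4)·0.1115 - (2)·0.0251) / (8) = 0.8645
  x_2 = (-1 - (3)·0.8645 - (3)·0.1115 - (4)·0.0251) / (-14) = 0.2877
  x_3 = (3 - (-3)·0.8645 - (3)·0.2877 - (4)·0.0251) / (12) = 0.3858
  x_4 = (1 - (2)·0.8645 - (3)·0.2877 - (1)·0.3858) / (8) = -0.2472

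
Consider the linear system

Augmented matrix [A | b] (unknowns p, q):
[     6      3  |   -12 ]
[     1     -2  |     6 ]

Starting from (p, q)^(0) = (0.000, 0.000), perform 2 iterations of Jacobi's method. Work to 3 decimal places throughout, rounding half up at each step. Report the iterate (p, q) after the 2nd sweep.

(-0.500, -4.000)

Iteration 1:
  p = (-12 - (3)·0.000) / (6) = -2.000
  q = (6 - (1)·0.000) / (-2) = -3.000
Iteration 2:
  p = (-12 - (3)·-3.000) / (6) = -0.500
  q = (6 - (1)·-2.000) / (-2) = -4.000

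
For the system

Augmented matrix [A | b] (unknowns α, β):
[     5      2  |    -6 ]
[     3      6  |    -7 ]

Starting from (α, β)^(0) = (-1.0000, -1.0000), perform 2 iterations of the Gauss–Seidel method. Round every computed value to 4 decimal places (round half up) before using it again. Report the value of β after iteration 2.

Iteration 1:
  α = (-6 - (2)·-1.0000) / (5) = -0.8000
  β = (-7 - (3)·-0.8000) / (6) = -0.7667
Iteration 2:
  α = (-6 - (2)·-0.7667) / (5) = -0.8933
  β = (-7 - (3)·-0.8933) / (6) = -0.7200

-0.7200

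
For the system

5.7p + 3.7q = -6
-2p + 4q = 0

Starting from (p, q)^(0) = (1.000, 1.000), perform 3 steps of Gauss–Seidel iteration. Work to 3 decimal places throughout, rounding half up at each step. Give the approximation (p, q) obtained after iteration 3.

(-0.890, -0.445)

Iteration 1:
  p = (-6 - (3.7)·1.000) / (5.7) = -1.702
  q = (0 - (-2)·-1.702) / (4) = -0.851
Iteration 2:
  p = (-6 - (3.7)·-0.851) / (5.7) = -0.500
  q = (0 - (-2)·-0.500) / (4) = -0.250
Iteration 3:
  p = (-6 - (3.7)·-0.250) / (5.7) = -0.890
  q = (0 - (-2)·-0.890) / (4) = -0.445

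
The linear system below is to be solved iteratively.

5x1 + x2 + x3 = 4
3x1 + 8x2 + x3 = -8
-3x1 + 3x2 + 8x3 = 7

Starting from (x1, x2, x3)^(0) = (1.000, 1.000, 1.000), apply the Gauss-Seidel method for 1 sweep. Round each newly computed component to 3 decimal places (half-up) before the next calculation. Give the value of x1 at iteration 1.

Iteration 1:
  x1 = (4 - (1)·1.000 - (1)·1.000) / (5) = 0.400
  x2 = (-8 - (3)·0.400 - (1)·1.000) / (8) = -1.275
  x3 = (7 - (-3)·0.400 - (3)·-1.275) / (8) = 1.503

0.400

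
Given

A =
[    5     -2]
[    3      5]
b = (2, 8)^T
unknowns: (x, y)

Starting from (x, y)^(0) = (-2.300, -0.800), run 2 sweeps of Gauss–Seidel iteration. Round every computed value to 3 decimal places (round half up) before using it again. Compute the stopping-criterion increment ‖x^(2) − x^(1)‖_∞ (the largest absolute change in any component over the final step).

Iteration 1:
  x = (2 - (-2)·-0.800) / (5) = 0.080
  y = (8 - (3)·0.080) / (5) = 1.552
Iteration 2:
  x = (2 - (-2)·1.552) / (5) = 1.021
  y = (8 - (3)·1.021) / (5) = 0.987
Change: (0.941, -0.565) → max |·| = 0.941

0.941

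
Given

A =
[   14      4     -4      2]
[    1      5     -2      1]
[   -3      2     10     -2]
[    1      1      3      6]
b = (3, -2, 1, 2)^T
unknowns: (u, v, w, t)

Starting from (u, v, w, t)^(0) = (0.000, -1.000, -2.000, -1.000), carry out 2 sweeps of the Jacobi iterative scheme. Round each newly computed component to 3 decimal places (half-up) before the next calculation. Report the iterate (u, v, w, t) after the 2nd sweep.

(0.314, -0.674, 0.621, 0.438)

Iteration 1:
  u = (3 - (4)·-1.000 - (-4)·-2.000 - (2)·-1.000) / (14) = 0.071
  v = (-2 - (1)·0.000 - (-2)·-2.000 - (1)·-1.000) / (5) = -1.000
  w = (1 - (-3)·0.000 - (2)·-1.000 - (-2)·-1.000) / (10) = 0.100
  t = (2 - (1)·0.000 - (1)·-1.000 - (3)·-2.000) / (6) = 1.500
Iteration 2:
  u = (3 - (4)·-1.000 - (-4)·0.100 - (2)·1.500) / (14) = 0.314
  v = (-2 - (1)·0.071 - (-2)·0.100 - (1)·1.500) / (5) = -0.674
  w = (1 - (-3)·0.071 - (2)·-1.000 - (-2)·1.500) / (10) = 0.621
  t = (2 - (1)·0.071 - (1)·-1.000 - (3)·0.100) / (6) = 0.438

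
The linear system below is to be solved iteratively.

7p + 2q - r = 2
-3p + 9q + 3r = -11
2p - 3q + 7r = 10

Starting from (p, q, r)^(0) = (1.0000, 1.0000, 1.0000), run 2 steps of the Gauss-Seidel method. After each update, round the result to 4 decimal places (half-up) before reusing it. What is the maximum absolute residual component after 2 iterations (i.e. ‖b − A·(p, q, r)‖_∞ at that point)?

0.6858

Iteration 1:
  p = (2 - (2)·1.0000 - (-1)·1.0000) / (7) = 0.1429
  q = (-11 - (-3)·0.1429 - (3)·1.0000) / (9) = -1.5079
  r = (10 - (2)·0.1429 - (-3)·-1.5079) / (7) = 0.7415
Iteration 2:
  p = (2 - (2)·-1.5079 - (-1)·0.7415) / (7) = 0.8225
  q = (-11 - (-3)·0.8225 - (3)·0.7415) / (9) = -1.1952
  r = (10 - (2)·0.8225 - (-3)·-1.1952) / (7) = 0.6813
Residual b − A·x = (-0.6858, 0.1804, 0.0003); ∞-norm = 0.6858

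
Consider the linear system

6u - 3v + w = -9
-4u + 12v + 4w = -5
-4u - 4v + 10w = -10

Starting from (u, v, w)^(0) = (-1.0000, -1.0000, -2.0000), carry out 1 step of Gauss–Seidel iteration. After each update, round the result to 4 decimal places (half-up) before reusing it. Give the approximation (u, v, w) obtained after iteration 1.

(-1.6667, -0.3056, -1.7889)

Iteration 1:
  u = (-9 - (-3)·-1.0000 - (1)·-2.0000) / (6) = -1.6667
  v = (-5 - (-4)·-1.6667 - (4)·-2.0000) / (12) = -0.3056
  w = (-10 - (-4)·-1.6667 - (-4)·-0.3056) / (10) = -1.7889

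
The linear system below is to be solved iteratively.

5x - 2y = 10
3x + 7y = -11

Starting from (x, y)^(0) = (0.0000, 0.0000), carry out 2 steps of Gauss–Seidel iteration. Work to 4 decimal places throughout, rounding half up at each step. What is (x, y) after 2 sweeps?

(1.0286, -2.0123)

Iteration 1:
  x = (10 - (-2)·0.0000) / (5) = 2.0000
  y = (-11 - (3)·2.0000) / (7) = -2.4286
Iteration 2:
  x = (10 - (-2)·-2.4286) / (5) = 1.0286
  y = (-11 - (3)·1.0286) / (7) = -2.0123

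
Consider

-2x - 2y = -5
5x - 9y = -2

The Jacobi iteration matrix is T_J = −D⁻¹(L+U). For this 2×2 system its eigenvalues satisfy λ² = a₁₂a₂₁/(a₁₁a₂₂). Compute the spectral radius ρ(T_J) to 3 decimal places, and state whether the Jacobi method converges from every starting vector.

0.745

a₁₂a₂₁/(a₁₁a₂₂) = (-2)·(5) / ((-2)·(-9)) = -0.555556
ρ = √|-0.555556| = √0.555556 = 0.745
ρ < 1, so Jacobi converges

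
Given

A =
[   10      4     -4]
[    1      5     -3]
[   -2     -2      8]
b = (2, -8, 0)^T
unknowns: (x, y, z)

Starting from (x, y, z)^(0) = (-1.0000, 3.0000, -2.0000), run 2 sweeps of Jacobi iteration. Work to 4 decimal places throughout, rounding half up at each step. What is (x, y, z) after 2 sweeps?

Iteration 1:
  x = (2 - (4)·3.0000 - (-4)·-2.0000) / (10) = -1.8000
  y = (-8 - (1)·-1.0000 - (-3)·-2.0000) / (5) = -2.6000
  z = (0 - (-2)·-1.0000 - (-2)·3.0000) / (8) = 0.5000
Iteration 2:
  x = (2 - (4)·-2.6000 - (-4)·0.5000) / (10) = 1.4400
  y = (-8 - (1)·-1.8000 - (-3)·0.5000) / (5) = -0.9400
  z = (0 - (-2)·-1.8000 - (-2)·-2.6000) / (8) = -1.1000

(1.4400, -0.9400, -1.1000)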